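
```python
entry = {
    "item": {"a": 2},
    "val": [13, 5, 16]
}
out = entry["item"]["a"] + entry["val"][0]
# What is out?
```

Trace:
`entry = { ...` → entry = {'item': {'a': 2}, 'val': [13, 5, 16]}
`out = entry["item"]["a"] + entry["val"][0]` → out = 15
So out = 15

Answer: 15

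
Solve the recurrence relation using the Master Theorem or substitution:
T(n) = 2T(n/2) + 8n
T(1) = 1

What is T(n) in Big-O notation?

By Master Theorem: a=2, b=2, f(n)=8n. Since log_2(2) = 1 and f(n) = Θ(n^1), Case 2 applies. T(n) = O(n log n).

Answer: O(n log n)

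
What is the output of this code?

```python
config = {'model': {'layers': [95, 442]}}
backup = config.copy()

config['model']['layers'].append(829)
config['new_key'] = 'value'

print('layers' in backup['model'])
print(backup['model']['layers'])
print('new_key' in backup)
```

Key concept: shallow copy gotcha with nested dict.
Step by step:
`config = {'model': {'layers': [95, 442]}}` → config = {'model': {'layers': [95, 442]}}
`backup = config.copy()` → backup = {'model': {'layers': [95, 442]}}
`config['model']['layers'].append(829)` → config = {'model': {'layers': [95, 442, 829]}}; backup = {'model': {'layers': [95, 442, 829]}}
`config['new_key'] = 'value'` → config = {'model': {'layers': [95, 442, 829]}, 'new_key': 'value'}
`print('layers' in backup['model'])` → prints True
`print(backup['model']['layers'])` → prints [95, 442, 829]
`print('new_key' in backup)` → prints False

Answer:
True
[95, 442, 829]
False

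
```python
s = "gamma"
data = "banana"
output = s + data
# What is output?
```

Trace:
`s = "gamma"` → s = 'gamma'
`data = "banana"` → data = 'banana'
`output = s + data` → output = 'gammabanana'
So output = 'gammabanana'

Answer: 'gammabanana'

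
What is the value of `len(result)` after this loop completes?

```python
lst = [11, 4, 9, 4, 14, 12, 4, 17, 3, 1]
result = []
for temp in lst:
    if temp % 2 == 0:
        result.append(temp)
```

Count even numbers in [11, 4, 9, 4, 14, 12, 4, 17, 3, 1]
`result` takes the values: [] → [4] → [4, 4] → [4, 4, 14] → [4, 4, 14, 12] → [4, 4, 14, 12, 4]
So `len(result)` = 5

Answer: 5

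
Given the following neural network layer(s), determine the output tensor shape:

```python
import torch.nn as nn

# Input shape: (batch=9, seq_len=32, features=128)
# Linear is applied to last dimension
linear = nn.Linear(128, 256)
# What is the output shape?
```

Input: (9, 32, 128) -> Output: (9, 32, 256)

Answer: (9, 32, 256)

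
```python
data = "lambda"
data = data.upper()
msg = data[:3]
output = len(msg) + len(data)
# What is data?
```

Trace:
`data = "lambda"` → data = 'lambda'
`data = data.upper()` → data = 'LAMBDA'
`msg = data[:3]` → msg = 'LAM'
`output = len(msg) + len(data)` → output = 9
So data = 'LAMBDA'

Answer: 'LAMBDA'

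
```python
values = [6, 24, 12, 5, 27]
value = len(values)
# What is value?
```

Trace:
`values = [6, 24, 12, 5, 27]` → values = [6, 24, 12, 5, 27]
`value = len(values)` → value = 5
So value = 5

Answer: 5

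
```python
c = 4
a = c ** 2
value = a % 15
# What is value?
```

Trace:
`c = 4` → c = 4
`a = c ** 2` → a = 16
`value = a % 15` → value = 1
So value = 1

Answer: 1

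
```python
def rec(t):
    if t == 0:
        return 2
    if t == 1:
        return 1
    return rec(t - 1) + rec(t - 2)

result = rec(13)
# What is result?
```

Build up from base cases: rec(0)=2, rec(1)=1, rec(2)=3, rec(3)=4, rec(4)=7, rec(5)=11, rec(6)=18, ..., rec(13)=521

Answer: 521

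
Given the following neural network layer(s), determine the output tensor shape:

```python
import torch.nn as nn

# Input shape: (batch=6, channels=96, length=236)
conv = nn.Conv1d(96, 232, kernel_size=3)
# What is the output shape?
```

Input: (6, 96, 236) -> Output: (6, 232, 234)

Answer: (6, 232, 234)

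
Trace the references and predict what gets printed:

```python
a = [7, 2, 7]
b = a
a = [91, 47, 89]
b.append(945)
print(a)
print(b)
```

Key concept: rebinding vs mutation: a is rebound to a new list, b still points at the original.
Step by step:
`a = [7, 2, 7]` → a = [7, 2, 7]
`b = a` → b = [7, 2, 7] (same object as a)
`a = [91, 47, 89]` → a = [91, 47, 89]
`b.append(945)` → b = [7, 2, 7, 945]
`print(a)` → prints [91, 47, 89]
`print(b)` → prints [7, 2, 7, 945]

Answer:
[91, 47, 89]
[7, 2, 7, 945]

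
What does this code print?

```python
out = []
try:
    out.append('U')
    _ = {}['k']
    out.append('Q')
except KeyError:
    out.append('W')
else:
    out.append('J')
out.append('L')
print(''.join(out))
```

Execution trace: 'U' (try body) → 'W' (except KeyError) → 'L' (after the try/except). Output: UWL

Answer: UWL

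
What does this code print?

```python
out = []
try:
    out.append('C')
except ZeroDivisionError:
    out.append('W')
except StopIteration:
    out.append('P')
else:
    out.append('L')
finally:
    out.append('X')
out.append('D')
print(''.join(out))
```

Execution trace: 'C' (try body, no exception) → 'L' (else) → 'X' (finally) → 'D' (after the try/except). Output: CLXD

Answer: CLXD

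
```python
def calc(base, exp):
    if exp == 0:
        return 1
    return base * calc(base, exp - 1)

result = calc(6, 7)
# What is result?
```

calc(6, 7) = 6 * 6 * 6 * 6 * 6 * 6 * 6 = 279936

Answer: 279936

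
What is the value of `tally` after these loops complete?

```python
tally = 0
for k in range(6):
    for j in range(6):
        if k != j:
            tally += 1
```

6² - 6 (exclude diagonal)
`tally` takes the values: 0 → 1 → 2 → 3 → 4 → 5 → 6 → 7 → 8 → 9 → 10 → 11 → 12 → 13 → 14 → 15 → 16 → 17 → 18 → 19 → 20 → 21 → 22 → 23 → 24 → 25 → 26 → 27 → 28 → 29 → 30

Answer: 30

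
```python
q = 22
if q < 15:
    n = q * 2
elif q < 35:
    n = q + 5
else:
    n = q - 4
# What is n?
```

Trace:
`q = 22` → q = 22
`if q < 15: ...` → q < 15 is False, q < 35 is True → n = 27
So n = 27

Answer: 27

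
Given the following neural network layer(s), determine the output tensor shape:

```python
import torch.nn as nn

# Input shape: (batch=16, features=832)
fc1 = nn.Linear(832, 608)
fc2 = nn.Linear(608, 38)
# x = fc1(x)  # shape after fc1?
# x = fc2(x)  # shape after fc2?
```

Input: (16, 832) -> after fc1: (16, 608) -> Output: (16, 38)

Answer: (16, 38)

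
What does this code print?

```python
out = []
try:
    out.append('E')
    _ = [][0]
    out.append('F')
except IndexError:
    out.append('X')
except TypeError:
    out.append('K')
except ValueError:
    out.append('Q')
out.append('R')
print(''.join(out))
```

Execution trace: 'E' (try body) → 'X' (except IndexError) → 'R' (after the try/except). Output: EXR

Answer: EXR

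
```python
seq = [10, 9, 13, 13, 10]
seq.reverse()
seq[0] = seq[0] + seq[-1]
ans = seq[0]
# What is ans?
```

Trace:
`seq = [10, 9, 13, 13, 10]` → seq = [10, 9, 13, 13, 10]
`seq.reverse()` → seq = [10, 13, 13, 9, 10]
`seq[0] = seq[0] + seq[-1]` → seq = [20, 13, 13, 9, 10]
`ans = seq[0]` → ans = 20
So ans = 20

Answer: 20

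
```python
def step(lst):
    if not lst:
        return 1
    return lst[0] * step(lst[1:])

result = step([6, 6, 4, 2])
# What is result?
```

Product over [6, 6, 4, 2] = 6 * 6 * 4 * 2 = 288

Answer: 288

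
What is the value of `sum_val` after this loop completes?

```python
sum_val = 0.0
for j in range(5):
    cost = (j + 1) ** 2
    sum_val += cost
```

Sum of squared losses 1² + 2² + ... + 5²
`sum_val` takes the values: 0.0 → 1.0 → 5.0 → 14.0 → 30.0 → 55.0

Answer: 55.0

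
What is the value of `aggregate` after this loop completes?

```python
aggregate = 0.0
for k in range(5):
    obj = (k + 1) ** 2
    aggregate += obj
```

Sum of squared losses 1² + 2² + ... + 5²
`aggregate` takes the values: 0.0 → 1.0 → 5.0 → 14.0 → 30.0 → 55.0

Answer: 55.0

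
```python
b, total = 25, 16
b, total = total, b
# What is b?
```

Trace:
`b, total = 25, 16` → b = 25; total = 16
`b, total = total, b` → b = 16; total = 25
So b = 16

Answer: 16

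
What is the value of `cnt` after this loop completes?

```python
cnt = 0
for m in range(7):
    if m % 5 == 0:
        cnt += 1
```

Count numbers divisible by 5 in range(7)
`cnt` takes the values: 0 → 1 → 2

Answer: 2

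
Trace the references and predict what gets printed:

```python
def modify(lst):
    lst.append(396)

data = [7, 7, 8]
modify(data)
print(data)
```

Key concept: function modifies passed list.
Step by step:
`data = [7, 7, 8]` → data = [7, 7, 8]
`modify(data)` → data = [7, 7, 8, 396]
`print(data)` → prints [7, 7, 8, 396]

Answer: [7, 7, 8, 396]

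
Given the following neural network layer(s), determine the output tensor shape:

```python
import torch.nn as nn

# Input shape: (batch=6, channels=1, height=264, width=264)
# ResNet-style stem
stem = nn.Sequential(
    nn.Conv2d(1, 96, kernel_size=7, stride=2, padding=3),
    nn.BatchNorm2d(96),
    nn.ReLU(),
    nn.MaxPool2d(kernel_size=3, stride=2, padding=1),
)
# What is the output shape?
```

Input: (6, 1, 264, 264) -> after Conv2d 7x7 stride=2: (6, 96, 132, 132) -> Output: (6, 96, 66, 66)

Answer: (6, 96, 66, 66)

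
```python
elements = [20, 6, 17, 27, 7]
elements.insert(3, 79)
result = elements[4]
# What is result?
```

Trace:
`elements = [20, 6, 17, 27, 7]` → elements = [20, 6, 17, 27, 7]
`elements.insert(3, 79)` → elements = [20, 6, 17, 79, 27, 7]
`result = elements[4]` → result = 27
So result = 27

Answer: 27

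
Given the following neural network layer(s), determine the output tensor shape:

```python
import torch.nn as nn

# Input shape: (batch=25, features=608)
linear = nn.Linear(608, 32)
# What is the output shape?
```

Input: (25, 608) -> Output: (25, 32)

Answer: (25, 32)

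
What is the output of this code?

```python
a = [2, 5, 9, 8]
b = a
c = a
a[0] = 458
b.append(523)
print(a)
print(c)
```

Key concept: multiple aliases.
Step by step:
`a = [2, 5, 9, 8]` → a = [2, 5, 9, 8]
`b = a` → b = [2, 5, 9, 8] (same object as a)
`c = a` → c = [2, 5, 9, 8] (same object as a, b)
`a[0] = 458` → a = [458, 5, 9, 8] (same object as b, c); b = [458, 5, 9, 8] (same object as a, c); c = [458, 5, 9, 8] (same object as a, b)
`b.append(523)` → a = [458, 5, 9, 8, 523] (same object as b, c); b = [458, 5, 9, 8, 523] (same object as a, c); c = [458, 5, 9, 8, 523] (same object as a, b)
`print(a)` → prints [458, 5, 9, 8, 523]
`print(c)` → prints [458, 5, 9, 8, 523]

Answer:
[458, 5, 9, 8, 523]
[458, 5, 9, 8, 523]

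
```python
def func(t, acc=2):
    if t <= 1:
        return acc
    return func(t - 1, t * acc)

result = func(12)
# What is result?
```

Accumulator trace (n, acc): (12, 2) -> (11, 24) -> (10, 264) -> (9, 2640) -> (8, 23760) -> (7, 190080) -> (6, 1330560) -> (5, 7983360) -> (4, 39916800) -> (3, 159667200) -> (2, 479001600) -> (1, 958003200) -> return 958003200

Answer: 958003200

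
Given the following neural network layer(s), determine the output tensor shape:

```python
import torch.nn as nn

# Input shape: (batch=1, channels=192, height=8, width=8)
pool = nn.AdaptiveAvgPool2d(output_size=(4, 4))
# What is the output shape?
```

Input: (1, 192, 8, 8) -> Output: (1, 192, 4, 4)

Answer: (1, 192, 4, 4)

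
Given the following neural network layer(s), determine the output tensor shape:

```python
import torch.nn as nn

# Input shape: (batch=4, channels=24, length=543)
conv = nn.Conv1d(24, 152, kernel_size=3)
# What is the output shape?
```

Input: (4, 24, 543) -> Output: (4, 152, 541)

Answer: (4, 152, 541)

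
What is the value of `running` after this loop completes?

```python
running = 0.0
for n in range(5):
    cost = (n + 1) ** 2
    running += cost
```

Sum of squared losses 1² + 2² + ... + 5²
`running` takes the values: 0.0 → 1.0 → 5.0 → 14.0 → 30.0 → 55.0

Answer: 55.0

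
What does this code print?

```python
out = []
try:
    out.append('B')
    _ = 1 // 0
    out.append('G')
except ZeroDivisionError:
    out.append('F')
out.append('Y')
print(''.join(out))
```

Execution trace: 'B' (try body) → 'F' (except ZeroDivisionError) → 'Y' (after the try/except). Output: BFY

Answer: BFY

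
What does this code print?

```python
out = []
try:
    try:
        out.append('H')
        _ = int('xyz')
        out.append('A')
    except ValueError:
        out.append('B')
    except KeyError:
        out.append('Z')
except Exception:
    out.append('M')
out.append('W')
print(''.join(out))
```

Execution trace: 'H' (inner try body) → 'B' (inner except ValueError) → 'W' (after the try/except). Output: HBW

Answer: HBW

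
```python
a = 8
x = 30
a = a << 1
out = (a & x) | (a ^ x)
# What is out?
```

Trace:
`a = 8` → a = 8
`x = 30` → x = 30
`a = a << 1` → a = 16
`out = (a & x) | (a ^ x)` → out = 30
So out = 30

Answer: 30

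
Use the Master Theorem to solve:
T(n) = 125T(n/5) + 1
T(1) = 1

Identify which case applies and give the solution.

a=125, b=5, f(n)=1. log_5(125) = 3. Since c=0 < 3, Case 1 applies: T(n) = Θ(n^log_b(a)) = O(n^3).

Answer: O(n^3) - Case 1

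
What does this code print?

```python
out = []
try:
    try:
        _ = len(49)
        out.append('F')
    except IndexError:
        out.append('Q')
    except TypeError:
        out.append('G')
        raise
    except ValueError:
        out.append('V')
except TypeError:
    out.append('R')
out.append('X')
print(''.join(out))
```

Execution trace: 'G' (inner except TypeError) → 'R' (outer except TypeError) → 'X' (after the try/except). Output: GRX

Answer: GRX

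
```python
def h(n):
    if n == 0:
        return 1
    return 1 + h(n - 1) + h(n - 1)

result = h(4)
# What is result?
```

h(n) = 1 + 2·h(n-1), h(0)=1. Closed form: (1+1)·2^4 - 1 = 31.

Answer: 31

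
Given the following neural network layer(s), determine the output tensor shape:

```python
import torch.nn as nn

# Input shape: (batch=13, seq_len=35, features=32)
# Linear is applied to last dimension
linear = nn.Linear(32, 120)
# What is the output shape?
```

Input: (13, 35, 32) -> Output: (13, 35, 120)

Answer: (13, 35, 120)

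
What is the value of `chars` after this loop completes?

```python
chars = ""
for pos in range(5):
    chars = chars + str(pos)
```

Concatenate digits 0 to 4
`chars` takes the values: "" → "0" → "01" → "012" → "0123" → "01234"

Answer: "01234"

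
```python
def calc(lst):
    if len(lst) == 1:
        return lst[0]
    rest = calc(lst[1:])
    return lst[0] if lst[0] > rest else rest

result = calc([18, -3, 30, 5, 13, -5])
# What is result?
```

Recursive max over [18, -3, 30, 5, 13, -5] = 30

Answer: 30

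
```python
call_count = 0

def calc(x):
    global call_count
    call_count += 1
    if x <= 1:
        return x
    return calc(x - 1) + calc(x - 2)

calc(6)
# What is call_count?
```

Calls(x) = 1 + Calls(x-1) + Calls(x-2); Calls(0)=Calls(1)=1. For x=6 this gives 25.

Answer: 25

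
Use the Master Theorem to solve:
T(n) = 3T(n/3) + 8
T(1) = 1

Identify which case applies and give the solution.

a=3, b=3, f(n)=8. log_3(3) = 1. Since c=0 < 1, Case 1 applies: T(n) = Θ(n^log_b(a)) = O(n).

Answer: O(n) - Case 1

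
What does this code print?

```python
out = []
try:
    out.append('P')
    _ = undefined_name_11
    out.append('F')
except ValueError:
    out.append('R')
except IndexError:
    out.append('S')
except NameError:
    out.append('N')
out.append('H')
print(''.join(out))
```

Execution trace: 'P' (try body) → 'N' (except NameError) → 'H' (after the try/except). Output: PNH

Answer: PNH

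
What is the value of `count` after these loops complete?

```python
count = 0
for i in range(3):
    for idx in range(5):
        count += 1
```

3 * 5 = 15
`count` takes the values: 0 → 1 → 2 → 3 → 4 → 5 → 6 → 7 → 8 → 9 → 10 → 11 → 12 → 13 → 14 → 15

Answer: 15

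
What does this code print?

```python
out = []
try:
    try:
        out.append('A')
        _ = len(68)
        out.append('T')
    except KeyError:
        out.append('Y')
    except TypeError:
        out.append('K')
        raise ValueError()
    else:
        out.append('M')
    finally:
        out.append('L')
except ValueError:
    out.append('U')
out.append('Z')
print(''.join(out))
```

Execution trace: 'A' (inner try body) → 'K' (inner except TypeError) → 'L' (inner finally) → 'U' (outer except ValueError) → 'Z' (after the try/except). Output: AKLUZ

Answer: AKLUZ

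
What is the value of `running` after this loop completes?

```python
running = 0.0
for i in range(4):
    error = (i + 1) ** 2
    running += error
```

Sum of squared losses 1² + 2² + ... + 4²
`running` takes the values: 0.0 → 1.0 → 5.0 → 14.0 → 30.0

Answer: 30.0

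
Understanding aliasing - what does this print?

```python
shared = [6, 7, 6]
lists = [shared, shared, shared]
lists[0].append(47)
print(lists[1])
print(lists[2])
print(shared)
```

Key concept: list of same reference.
Step by step:
`shared = [6, 7, 6]` → shared = [6, 7, 6]
`lists = [shared, shared, shared]` → lists = [[6, 7, 6], [6, 7, 6], [6, 7, 6]]
`lists[0].append(47)` → shared = [6, 7, 6, 47]; lists = [[6, 7, 6, 47], [6, 7, 6, 47], [6, 7, 6, 47]]
`print(lists[1])` → prints [6, 7, 6, 47]
`print(lists[2])` → prints [6, 7, 6, 47]
`print(shared)` → prints [6, 7, 6, 47]

Answer:
[6, 7, 6, 47]
[6, 7, 6, 47]
[6, 7, 6, 47]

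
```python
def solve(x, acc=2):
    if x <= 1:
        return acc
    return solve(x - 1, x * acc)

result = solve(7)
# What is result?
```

Accumulator trace (n, acc): (7, 2) -> (6, 14) -> (5, 84) -> (4, 420) -> (3, 1680) -> (2, 5040) -> (1, 10080) -> return 10080

Answer: 10080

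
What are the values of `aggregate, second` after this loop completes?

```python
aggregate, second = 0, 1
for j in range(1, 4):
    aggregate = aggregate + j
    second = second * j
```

Sum and factorial of 1 to 3
`aggregate, second` takes the values: (0, 1) → (1, 1) → (3, 1) → (3, 2) → (6, 2) → (6, 6)

Answer: 6, 6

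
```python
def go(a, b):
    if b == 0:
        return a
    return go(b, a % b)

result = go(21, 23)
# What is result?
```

go(21, 23) -> go(23, 21) -> go(21, 2) -> go(2, 1) -> go(1, 0) -> 1

Answer: 1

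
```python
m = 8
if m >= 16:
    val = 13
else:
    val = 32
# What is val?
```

Trace:
`m = 8` → m = 8
`if m >= 16: ...` → m >= 16 is False, take else branch → val = 32
So val = 32

Answer: 32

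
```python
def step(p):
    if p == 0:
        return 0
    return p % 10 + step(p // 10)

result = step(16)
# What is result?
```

Sum of digits of 16: 6 + 1 = 7

Answer: 7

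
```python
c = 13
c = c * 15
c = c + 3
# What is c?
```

Trace:
`c = 13` → c = 13
`c = c * 15` → c = 195
`c = c + 3` → c = 198
So c = 198

Answer: 198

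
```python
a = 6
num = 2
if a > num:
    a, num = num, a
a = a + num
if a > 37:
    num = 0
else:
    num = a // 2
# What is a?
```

Trace:
`a = 6` → a = 6
`num = 2` → num = 2
`if a > num: ...` → a > num is True → a = 2; num = 6
`a = a + num` → a = 8
`if a > 37: ...` → a > 37 is False, take else branch → num = 4
So a = 8

Answer: 8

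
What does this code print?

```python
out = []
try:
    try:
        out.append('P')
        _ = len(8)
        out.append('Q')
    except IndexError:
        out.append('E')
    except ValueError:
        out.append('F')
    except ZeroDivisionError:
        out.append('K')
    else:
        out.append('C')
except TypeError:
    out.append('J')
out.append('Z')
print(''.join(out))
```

Execution trace: 'P' (try body) → 'J' (outer except TypeError) → 'Z' (after the try/except). Output: PJZ

Answer: PJZ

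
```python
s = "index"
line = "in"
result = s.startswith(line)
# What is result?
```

Trace:
`s = "index"` → s = 'index'
`line = "in"` → line = 'in'
`result = s.startswith(line)` → result = True
So result = True

Answer: True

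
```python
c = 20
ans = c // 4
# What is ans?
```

Trace:
`c = 20` → c = 20
`ans = c // 4` → ans = 5
So ans = 5

Answer: 5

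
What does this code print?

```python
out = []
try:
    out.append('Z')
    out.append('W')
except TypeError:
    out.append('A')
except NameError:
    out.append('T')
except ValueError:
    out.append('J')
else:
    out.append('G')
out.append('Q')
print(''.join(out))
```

Execution trace: 'Z' (try body) → 'W' (try body, no exception) → 'G' (else) → 'Q' (after the try/except). Output: ZWGQ

Answer: ZWGQ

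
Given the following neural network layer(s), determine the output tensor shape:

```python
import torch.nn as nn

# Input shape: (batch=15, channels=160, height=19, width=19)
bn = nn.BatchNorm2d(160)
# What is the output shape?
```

Input: (15, 160, 19, 19) -> Output: (15, 160, 19, 19)

Answer: (15, 160, 19, 19)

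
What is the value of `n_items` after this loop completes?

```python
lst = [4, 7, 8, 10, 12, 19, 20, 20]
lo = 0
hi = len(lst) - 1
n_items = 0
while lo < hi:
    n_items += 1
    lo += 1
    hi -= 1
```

Iterations until pointers meet (list length 8)
`n_items` takes the values: 0 → 1 → 2 → 3 → 4

Answer: 4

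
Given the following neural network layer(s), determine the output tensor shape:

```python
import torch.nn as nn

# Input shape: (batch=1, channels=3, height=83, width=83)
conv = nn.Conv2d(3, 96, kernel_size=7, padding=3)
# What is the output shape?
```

Input: (1, 3, 83, 83) -> Output: (1, 96, 83, 83)

Answer: (1, 96, 83, 83)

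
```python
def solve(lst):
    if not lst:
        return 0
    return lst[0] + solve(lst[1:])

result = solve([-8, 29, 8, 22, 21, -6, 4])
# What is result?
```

(-8) + 29 + 8 + 22 + 21 + (-6) + 4 + 0 = 70

Answer: 70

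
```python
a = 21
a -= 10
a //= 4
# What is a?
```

Trace:
`a = 21` → a = 21
`a -= 10` → a = 11
`a //= 4` → a = 2
So a = 2

Answer: 2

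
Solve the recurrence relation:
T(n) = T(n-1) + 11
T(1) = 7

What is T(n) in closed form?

Unrolling: T(n) = T(1) + 11·(n-1) = 7 + 11(n-1) = 11n - 4.

Answer: T(n) = 11n - 4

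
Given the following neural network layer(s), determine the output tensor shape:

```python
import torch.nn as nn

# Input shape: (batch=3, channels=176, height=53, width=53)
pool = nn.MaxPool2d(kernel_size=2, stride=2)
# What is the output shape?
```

Input: (3, 176, 53, 53) -> Output: (3, 176, 26, 26)

Answer: (3, 176, 26, 26)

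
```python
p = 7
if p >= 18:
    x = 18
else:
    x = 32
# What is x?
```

Trace:
`p = 7` → p = 7
`if p >= 18: ...` → p >= 18 is False, take else branch → x = 32
So x = 32

Answer: 32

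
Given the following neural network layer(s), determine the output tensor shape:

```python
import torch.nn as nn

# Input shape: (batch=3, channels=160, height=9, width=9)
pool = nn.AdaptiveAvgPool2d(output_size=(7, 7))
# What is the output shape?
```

Input: (3, 160, 9, 9) -> Output: (3, 160, 7, 7)

Answer: (3, 160, 7, 7)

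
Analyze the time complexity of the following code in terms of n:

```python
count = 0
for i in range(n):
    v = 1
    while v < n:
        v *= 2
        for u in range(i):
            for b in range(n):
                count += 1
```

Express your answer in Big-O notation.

Each loop level contributes: n × log n × n × n. Multiplying the contributions gives O(n^3 log n).

Answer: O(n^3 log n)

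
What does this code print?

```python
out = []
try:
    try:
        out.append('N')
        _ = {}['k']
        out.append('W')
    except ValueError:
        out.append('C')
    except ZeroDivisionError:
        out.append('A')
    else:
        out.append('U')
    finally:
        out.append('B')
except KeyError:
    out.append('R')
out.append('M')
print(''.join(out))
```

Execution trace: 'N' (try body) → 'B' (finally) → 'R' (outer except KeyError) → 'M' (after the try/except). Output: NBRM

Answer: NBRM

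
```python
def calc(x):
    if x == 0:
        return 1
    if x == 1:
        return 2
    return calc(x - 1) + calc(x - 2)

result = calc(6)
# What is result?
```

Build up from base cases: calc(0)=1, calc(1)=2, calc(2)=3, calc(3)=5, calc(4)=8, calc(5)=13, calc(6)=21

Answer: 21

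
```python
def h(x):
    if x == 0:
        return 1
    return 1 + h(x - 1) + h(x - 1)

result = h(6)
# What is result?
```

h(x) = 1 + 2·h(x-1), h(0)=1. Closed form: (1+1)·2^6 - 1 = 127.

Answer: 127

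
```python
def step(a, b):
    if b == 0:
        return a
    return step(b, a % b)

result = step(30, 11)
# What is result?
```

step(30, 11) -> step(11, 8) -> step(8, 3) -> step(3, 2) -> step(2, 1) -> step(1, 0) -> 1

Answer: 1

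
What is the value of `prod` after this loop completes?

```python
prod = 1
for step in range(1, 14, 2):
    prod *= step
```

Product of 1, 3, 5, ... up to 13
`prod` takes the values: 1 → 3 → 15 → 105 → 945 → 10395 → 135135

Answer: 135135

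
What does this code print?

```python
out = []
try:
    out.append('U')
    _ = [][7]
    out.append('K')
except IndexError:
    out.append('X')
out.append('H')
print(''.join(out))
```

Execution trace: 'U' (try body) → 'X' (except IndexError) → 'H' (after the try/except). Output: UXH

Answer: UXH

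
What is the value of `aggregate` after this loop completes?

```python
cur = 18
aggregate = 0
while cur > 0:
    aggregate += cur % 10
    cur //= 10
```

Sum digits of 18
`aggregate` takes the values: 0 → 8 → 9

Answer: 9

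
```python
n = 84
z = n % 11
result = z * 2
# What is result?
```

Trace:
`n = 84` → n = 84
`z = n % 11` → z = 7
`result = z * 2` → result = 14
So result = 14

Answer: 14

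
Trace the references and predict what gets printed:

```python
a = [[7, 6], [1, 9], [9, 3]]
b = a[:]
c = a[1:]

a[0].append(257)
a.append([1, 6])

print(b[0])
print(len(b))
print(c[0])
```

Key concept: slice with nested mutation.
Step by step:
`a = [[7, 6], [1, 9], [9, 3]]` → a = [[7, 6], [1, 9], [9, 3]]
`b = a[:]` → b = [[7, 6], [1, 9], [9, 3]]
`c = a[1:]` → c = [[1, 9], [9, 3]]
`a[0].append(257)` → a = [[7, 6, 257], [1, 9], [9, 3]]; b = [[7, 6, 257], [1, 9], [9, 3]]
`a.append([1, 6])` → a = [[7, 6, 257], [1, 9], [9, 3], [1, 6]]
`print(b[0])` → prints [7, 6, 257]
`print(len(b))` → prints 3
`print(c[0])` → prints [1, 9]

Answer:
[7, 6, 257]
3
[1, 9]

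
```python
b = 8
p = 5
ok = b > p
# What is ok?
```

Trace:
`b = 8` → b = 8
`p = 5` → p = 5
`ok = b > p` → ok = True
So ok = True

Answer: True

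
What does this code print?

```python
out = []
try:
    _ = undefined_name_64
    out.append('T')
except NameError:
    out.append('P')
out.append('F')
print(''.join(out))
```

Execution trace: 'P' (except NameError) → 'F' (after the try/except). Output: PF

Answer: PF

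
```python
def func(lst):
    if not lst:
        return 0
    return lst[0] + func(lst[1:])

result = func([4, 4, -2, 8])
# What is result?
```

4 + 4 + (-2) + 8 + 0 = 14

Answer: 14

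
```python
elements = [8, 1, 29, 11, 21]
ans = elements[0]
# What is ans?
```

Trace:
`elements = [8, 1, 29, 11, 21]` → elements = [8, 1, 29, 11, 21]
`ans = elements[0]` → ans = 8
So ans = 8

Answer: 8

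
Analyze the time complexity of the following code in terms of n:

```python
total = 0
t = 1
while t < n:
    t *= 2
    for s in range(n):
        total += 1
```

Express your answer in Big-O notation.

Each loop level contributes: log n × n. Multiplying the contributions gives O(n log n).

Answer: O(n log n)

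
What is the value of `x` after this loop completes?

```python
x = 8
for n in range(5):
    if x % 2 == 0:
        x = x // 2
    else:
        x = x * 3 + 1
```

Collatz-style transformation from 8
`x` takes the values: 8 → 4 → 2 → 1 → 4 → 2

Answer: 2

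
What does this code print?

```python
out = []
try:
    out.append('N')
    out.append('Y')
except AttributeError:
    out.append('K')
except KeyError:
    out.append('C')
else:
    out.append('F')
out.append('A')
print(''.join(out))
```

Execution trace: 'N' (try body) → 'Y' (try body, no exception) → 'F' (else) → 'A' (after the try/except). Output: NYFA

Answer: NYFA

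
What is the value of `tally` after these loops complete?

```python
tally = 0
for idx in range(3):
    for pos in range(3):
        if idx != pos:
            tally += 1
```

3² - 3 (exclude diagonal)
`tally` takes the values: 0 → 1 → 2 → 3 → 4 → 5 → 6

Answer: 6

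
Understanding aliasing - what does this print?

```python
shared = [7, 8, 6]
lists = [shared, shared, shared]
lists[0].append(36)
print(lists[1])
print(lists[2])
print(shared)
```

Key concept: list of same reference.
Step by step:
`shared = [7, 8, 6]` → shared = [7, 8, 6]
`lists = [shared, shared, shared]` → lists = [[7, 8, 6], [7, 8, 6], [7, 8, 6]]
`lists[0].append(36)` → shared = [7, 8, 6, 36]; lists = [[7, 8, 6, 36], [7, 8, 6, 36], [7, 8, 6, 36]]
`print(lists[1])` → prints [7, 8, 6, 36]
`print(lists[2])` → prints [7, 8, 6, 36]
`print(shared)` → prints [7, 8, 6, 36]

Answer:
[7, 8, 6, 36]
[7, 8, 6, 36]
[7, 8, 6, 36]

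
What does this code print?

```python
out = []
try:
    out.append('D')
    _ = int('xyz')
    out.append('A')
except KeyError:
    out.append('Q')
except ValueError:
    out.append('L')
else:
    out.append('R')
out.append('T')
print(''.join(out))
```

Execution trace: 'D' (try body) → 'L' (except ValueError) → 'T' (after the try/except). Output: DLT

Answer: DLT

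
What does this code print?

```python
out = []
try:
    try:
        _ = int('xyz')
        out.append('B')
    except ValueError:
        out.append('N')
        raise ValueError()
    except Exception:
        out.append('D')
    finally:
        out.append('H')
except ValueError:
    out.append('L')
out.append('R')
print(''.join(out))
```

Execution trace: 'N' (inner except ValueError) → 'H' (inner finally) → 'L' (outer except ValueError) → 'R' (after the try/except). Output: NHLR

Answer: NHLR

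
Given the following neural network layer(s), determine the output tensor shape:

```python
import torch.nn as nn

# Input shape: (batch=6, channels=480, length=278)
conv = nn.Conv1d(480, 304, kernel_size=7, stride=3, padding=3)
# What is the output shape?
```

Input: (6, 480, 278) -> Output: (6, 304, 93)

Answer: (6, 304, 93)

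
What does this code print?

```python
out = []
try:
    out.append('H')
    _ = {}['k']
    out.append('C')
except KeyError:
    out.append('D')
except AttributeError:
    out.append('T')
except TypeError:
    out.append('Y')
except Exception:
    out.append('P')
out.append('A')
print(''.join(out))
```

Execution trace: 'H' (try body) → 'D' (except KeyError) → 'A' (after the try/except). Output: HDA

Answer: HDA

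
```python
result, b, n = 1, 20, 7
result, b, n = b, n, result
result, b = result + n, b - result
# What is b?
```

Trace:
`result, b, n = 1, 20, 7` → result = 1; b = 20; n = 7
`result, b, n = b, n, result` → result = 20; b = 7; n = 1
`result, b = result + n, b - result` → result = 21; b = -13
So b = -13

Answer: -13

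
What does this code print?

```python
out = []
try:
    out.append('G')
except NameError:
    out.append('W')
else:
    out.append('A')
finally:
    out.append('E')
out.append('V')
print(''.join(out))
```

Execution trace: 'G' (try body, no exception) → 'A' (else) → 'E' (finally) → 'V' (after the try/except). Output: GAEV

Answer: GAEV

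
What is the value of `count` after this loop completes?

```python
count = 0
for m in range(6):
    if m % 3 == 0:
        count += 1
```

Count numbers divisible by 3 in range(6)
`count` takes the values: 0 → 1 → 2

Answer: 2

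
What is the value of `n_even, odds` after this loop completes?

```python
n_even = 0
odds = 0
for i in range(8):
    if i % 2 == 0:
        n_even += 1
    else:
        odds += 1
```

Count evens and odds in range(8)
`n_even, odds` takes the values: (0, 0) → (1, 0) → (1, 1) → (2, 1) → (2, 2) → (3, 2) → (3, 3) → (4, 3) → (4, 4)

Answer: 4, 4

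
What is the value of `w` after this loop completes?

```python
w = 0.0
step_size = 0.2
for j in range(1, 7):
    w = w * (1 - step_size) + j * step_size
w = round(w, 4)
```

Moving average with lr=0.2
`w` takes the values: 0.0 → 0.2 → 0.56 → 1.048 → 1.6384 → 2.31072 → 3.048576 → 3.0486

Answer: 3.0486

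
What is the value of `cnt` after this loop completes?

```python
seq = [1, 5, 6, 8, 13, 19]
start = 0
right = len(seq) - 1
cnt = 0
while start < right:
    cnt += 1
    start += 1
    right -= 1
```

Iterations until pointers meet (list length 6)
`cnt` takes the values: 0 → 1 → 2 → 3

Answer: 3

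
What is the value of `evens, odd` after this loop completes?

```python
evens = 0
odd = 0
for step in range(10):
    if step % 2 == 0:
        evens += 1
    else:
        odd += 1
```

Count evens and odds in range(10)
`evens, odd` takes the values: (0, 0) → (1, 0) → (1, 1) → (2, 1) → (2, 2) → (3, 2) → (3, 3) → (4, 3) → (4, 4) → (5, 4) → (5, 5)

Answer: 5, 5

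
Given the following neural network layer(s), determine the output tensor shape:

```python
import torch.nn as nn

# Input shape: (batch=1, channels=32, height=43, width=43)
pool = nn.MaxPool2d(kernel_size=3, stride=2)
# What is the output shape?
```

Input: (1, 32, 43, 43) -> Output: (1, 32, 21, 21)

Answer: (1, 32, 21, 21)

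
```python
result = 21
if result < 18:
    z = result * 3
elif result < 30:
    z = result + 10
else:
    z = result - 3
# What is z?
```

Trace:
`result = 21` → result = 21
`if result < 18: ...` → result < 18 is False, result < 30 is True → z = 31
So z = 31

Answer: 31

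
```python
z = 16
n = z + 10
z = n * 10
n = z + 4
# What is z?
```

Trace:
`z = 16` → z = 16
`n = z + 10` → n = 26
`z = n * 10` → z = 260
`n = z + 4` → n = 264
So z = 260

Answer: 260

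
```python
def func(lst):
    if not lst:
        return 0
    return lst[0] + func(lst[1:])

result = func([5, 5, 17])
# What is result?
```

5 + 5 + 17 + 0 = 27

Answer: 27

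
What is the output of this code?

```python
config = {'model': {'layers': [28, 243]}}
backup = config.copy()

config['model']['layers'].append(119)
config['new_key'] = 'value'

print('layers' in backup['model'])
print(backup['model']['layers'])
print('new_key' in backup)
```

Key concept: shallow copy gotcha with nested dict.
Step by step:
`config = {'model': {'layers': [28, 243]}}` → config = {'model': {'layers': [28, 243]}}
`backup = config.copy()` → backup = {'model': {'layers': [28, 243]}}
`config['model']['layers'].append(119)` → config = {'model': {'layers': [28, 243, 119]}}; backup = {'model': {'layers': [28, 243, 119]}}
`config['new_key'] = 'value'` → config = {'model': {'layers': [28, 243, 119]}, 'new_key': 'value'}
`print('layers' in backup['model'])` → prints True
`print(backup['model']['layers'])` → prints [28, 243, 119]
`print('new_key' in backup)` → prints False

Answer:
True
[28, 243, 119]
False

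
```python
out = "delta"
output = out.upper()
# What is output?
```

Trace:
`out = "delta"` → out = 'delta'
`output = out.upper()` → output = 'DELTA'
So output = 'DELTA'

Answer: 'DELTA'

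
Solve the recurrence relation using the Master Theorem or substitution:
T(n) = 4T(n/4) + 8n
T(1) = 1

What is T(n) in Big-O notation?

By Master Theorem: a=4, b=4, f(n)=8n. Since log_4(4) = 1 and f(n) = Θ(n^1), Case 2 applies. T(n) = O(n log n).

Answer: O(n log n)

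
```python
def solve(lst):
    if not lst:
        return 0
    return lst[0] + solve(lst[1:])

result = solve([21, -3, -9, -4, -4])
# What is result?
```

21 + (-3) + (-9) + (-4) + (-4) + 0 = 1

Answer: 1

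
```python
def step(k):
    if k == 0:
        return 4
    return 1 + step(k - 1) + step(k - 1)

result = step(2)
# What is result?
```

step(k) = 1 + 2·step(k-1), step(0)=4. Closed form: (4+1)·2^2 - 1 = 19.

Answer: 19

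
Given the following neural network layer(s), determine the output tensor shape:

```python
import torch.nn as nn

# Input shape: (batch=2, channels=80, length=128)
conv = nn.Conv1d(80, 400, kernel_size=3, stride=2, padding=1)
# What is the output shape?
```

Input: (2, 80, 128) -> Output: (2, 400, 64)

Answer: (2, 400, 64)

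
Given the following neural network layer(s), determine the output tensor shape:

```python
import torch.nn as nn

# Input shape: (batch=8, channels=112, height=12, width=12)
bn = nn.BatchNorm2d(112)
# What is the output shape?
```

Input: (8, 112, 12, 12) -> Output: (8, 112, 12, 12)

Answer: (8, 112, 12, 12)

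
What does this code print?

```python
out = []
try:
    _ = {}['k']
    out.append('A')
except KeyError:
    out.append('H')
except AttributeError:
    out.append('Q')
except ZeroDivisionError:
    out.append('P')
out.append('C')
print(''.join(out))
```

Execution trace: 'H' (except KeyError) → 'C' (after the try/except). Output: HC

Answer: HC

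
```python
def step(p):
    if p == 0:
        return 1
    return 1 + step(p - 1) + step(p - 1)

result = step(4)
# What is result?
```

step(p) = 1 + 2·step(p-1), step(0)=1. Closed form: (1+1)·2^4 - 1 = 31.

Answer: 31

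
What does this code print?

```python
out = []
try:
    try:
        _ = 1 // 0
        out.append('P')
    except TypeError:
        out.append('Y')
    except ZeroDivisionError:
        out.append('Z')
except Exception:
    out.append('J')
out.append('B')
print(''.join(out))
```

Execution trace: 'Z' (inner except ZeroDivisionError) → 'B' (after the try/except). Output: ZB

Answer: ZB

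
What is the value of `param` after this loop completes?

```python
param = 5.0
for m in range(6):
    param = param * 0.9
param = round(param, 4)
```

Exponential decay: 5.0 * 0.9^6
`param` takes the values: 5.0 → 4.5 → 4.05 → 3.645 → 3.2805 → 2.95245 → 2.657205 → 2.6572

Answer: 2.6572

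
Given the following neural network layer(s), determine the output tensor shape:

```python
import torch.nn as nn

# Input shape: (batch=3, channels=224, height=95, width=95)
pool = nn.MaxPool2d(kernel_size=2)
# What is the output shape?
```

Input: (3, 224, 95, 95) -> Output: (3, 224, 47, 47)

Answer: (3, 224, 47, 47)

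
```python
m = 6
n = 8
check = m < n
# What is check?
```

Trace:
`m = 6` → m = 6
`n = 8` → n = 8
`check = m < n` → check = True
So check = True

Answer: True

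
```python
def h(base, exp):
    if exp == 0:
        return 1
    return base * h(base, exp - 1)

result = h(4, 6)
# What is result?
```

h(4, 6) = 4 * 4 * 4 * 4 * 4 * 4 = 4096

Answer: 4096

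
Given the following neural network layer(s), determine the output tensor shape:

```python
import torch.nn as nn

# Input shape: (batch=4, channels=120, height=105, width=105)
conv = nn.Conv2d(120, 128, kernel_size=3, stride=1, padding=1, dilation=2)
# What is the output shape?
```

Input: (4, 120, 105, 105) -> Output: (4, 128, 103, 103)

Answer: (4, 128, 103, 103)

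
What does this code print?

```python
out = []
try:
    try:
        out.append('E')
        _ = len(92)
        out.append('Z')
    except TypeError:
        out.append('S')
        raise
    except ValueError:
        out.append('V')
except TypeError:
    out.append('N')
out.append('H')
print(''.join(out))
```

Execution trace: 'E' (inner try body) → 'S' (inner except TypeError) → 'N' (outer except TypeError) → 'H' (after the try/except). Output: ESNH

Answer: ESNH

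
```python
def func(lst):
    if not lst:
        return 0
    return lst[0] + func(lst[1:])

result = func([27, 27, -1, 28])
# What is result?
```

27 + 27 + (-1) + 28 + 0 = 81

Answer: 81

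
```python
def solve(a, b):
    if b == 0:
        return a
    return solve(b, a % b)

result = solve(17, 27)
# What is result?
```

solve(17, 27) -> solve(27, 17) -> solve(17, 10) -> solve(10, 7) -> solve(7, 3) -> solve(3, 1) -> solve(1, 0) -> 1

Answer: 1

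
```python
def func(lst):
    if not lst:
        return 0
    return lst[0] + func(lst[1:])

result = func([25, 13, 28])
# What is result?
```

25 + 13 + 28 + 0 = 66

Answer: 66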